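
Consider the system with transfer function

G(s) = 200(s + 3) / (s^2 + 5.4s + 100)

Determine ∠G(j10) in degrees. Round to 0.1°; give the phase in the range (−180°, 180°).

-16.7°

At s = jω = j10:
zero (s+3): 3 + j10 → |·| = √(3²+10²) = √109 ≈ 10.44, ∠ = arctan(10/3) ≈ 73.30°
quadratic: (j10)² + 5.4·j10 + 100 = 0 + j54 → |·| ≈ 54, ∠ ≈ 90.00°
∠G = 73.30° − 90.00° = -16.70°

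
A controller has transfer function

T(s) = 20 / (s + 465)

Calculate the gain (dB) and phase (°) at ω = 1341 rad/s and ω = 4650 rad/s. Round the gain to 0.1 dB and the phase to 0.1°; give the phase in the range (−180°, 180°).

At s = jω = j1341:
pole (s+465): 465 + j1341 → |·| = √(465²+1341²) = √2014506 ≈ 1419.3, ∠ = arctan(1341/465) ≈ 70.88°
|T| = 20 / 1419.3 ≈ 0.014091
Gain = 20 log₁₀(0.014091) ≈ -37.02 dB
∠T = 0.00° − 70.88° = -70.88°

At s = jω = j4650:
pole (s+465): 465 + j4650 → |·| = √(465²+4650²) = √21838725 ≈ 4673.2, ∠ = arctan(4650/465) ≈ 84.29°
|T| = 20 / 4673.2 ≈ 0.0042797
Gain = 20 log₁₀(0.0042797) ≈ -47.37 dB
∠T = 0.00° − 84.29° = -84.29°

ω = 1341: -37.0 dB, -70.9°; ω = 4650: -47.4 dB, -84.3°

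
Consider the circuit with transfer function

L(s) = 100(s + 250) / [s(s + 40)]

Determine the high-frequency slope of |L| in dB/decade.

-20 dB/decade

Each pole contributes −20 dB/decade at high frequency; each zero contributes +20 dB/decade.
Net: 1 zero(s) − 2 pole(s) → -20 dB/decade.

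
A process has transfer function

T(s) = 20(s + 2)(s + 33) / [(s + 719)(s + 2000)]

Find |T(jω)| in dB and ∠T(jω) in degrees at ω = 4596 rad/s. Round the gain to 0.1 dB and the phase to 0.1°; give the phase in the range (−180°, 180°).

At s = jω = j4596:
zero (s+2): 2 + j4596 → |·| = √(2²+4596²) = √21123220 ≈ 4596, ∠ = arctan(4596/2) ≈ 89.98°
zero (s+33): 33 + j4596 → |·| = √(33²+4596²) = √21124305 ≈ 4596.1, ∠ = arctan(4596/33) ≈ 89.59°
pole (s+719): 719 + j4596 → |·| = √(719²+4596²) = √21640177 ≈ 4651.9, ∠ = arctan(4596/719) ≈ 81.11°
pole (s+2000): 2000 + j4596 → |·| = √(2000²+4596²) = √25123216 ≈ 5012.3, ∠ = arctan(4596/2000) ≈ 66.48°
|T| = 20 · 2.1124e+07 / 2.3317e+07 ≈ 18.119
Gain = 20 log₁₀(18.119) ≈ 25.16 dB
∠T = 179.57° − 147.59° = 31.98°

25.2 dB, 32.0°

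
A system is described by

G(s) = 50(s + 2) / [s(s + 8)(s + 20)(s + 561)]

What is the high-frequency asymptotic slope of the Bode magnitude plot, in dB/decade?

-60 dB/decade

Each pole contributes −20 dB/decade at high frequency; each zero contributes +20 dB/decade.
Net: 1 zero(s) − 4 pole(s) → -60 dB/decade.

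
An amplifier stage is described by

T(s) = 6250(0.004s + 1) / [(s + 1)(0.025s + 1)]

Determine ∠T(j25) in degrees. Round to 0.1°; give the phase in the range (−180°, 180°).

-114.0°

At ω = 25 rad/s:
zero (1 + j25·0.004) = 1 + j0.1 → |·| ≈ 1.005, ∠ ≈ 5.71°
pole (1 + j25·1) = 1 + j25 → |·| ≈ 25.02, ∠ ≈ 87.71°
pole (1 + j25·0.025) = 1 + j0.625 → |·| ≈ 1.1792, ∠ ≈ 32.01°
∠T = (5.71°) − (87.71° + 32.01°) = -114.01°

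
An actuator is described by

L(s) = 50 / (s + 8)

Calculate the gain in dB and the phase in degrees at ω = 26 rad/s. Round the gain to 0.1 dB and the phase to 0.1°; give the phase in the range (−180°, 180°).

5.3 dB, -72.9°

Substitute s = j26:
Numerator: 50 = 50 + j0
Denominator: (j26) + 8 = 8 + j26
|N| = √(50² + 0²) ≈ 50, ∠N ≈ 0.00°
|D| = √(8² + 26²) ≈ 27.203, ∠D ≈ 72.90°
|L| = 50 / 27.203 ≈ 1.838
Gain = 20 log₁₀(1.838) ≈ 5.29 dB
∠L = 0.00° − 72.90° = -72.90°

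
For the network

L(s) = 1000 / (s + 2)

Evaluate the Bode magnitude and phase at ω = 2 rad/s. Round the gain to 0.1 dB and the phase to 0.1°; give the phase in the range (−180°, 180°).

51.0 dB, -45.0°

At s = jω = j2:
pole (s+2): 2 + j2 → |·| = √(2²+2²) = √8 ≈ 2.8284, ∠ = arctan(2/2) ≈ 45.00°
|L| = 1000 / 2.8284 ≈ 353.56
Gain = 20 log₁₀(353.56) ≈ 50.97 dB
∠L = 0.00° − 45.00° = -45.00°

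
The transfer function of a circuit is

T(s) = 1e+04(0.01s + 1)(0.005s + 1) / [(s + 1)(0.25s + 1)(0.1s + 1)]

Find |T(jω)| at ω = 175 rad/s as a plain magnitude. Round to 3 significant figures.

0.200

At ω = 175 rad/s:
zero (1 + j175·0.01) = 1 + j1.75 → |·| ≈ 2.0156, ∠ ≈ 60.26°
zero (1 + j175·0.005) = 1 + j0.875 → |·| ≈ 1.3288, ∠ ≈ 41.19°
pole (1 + j175·1) = 1 + j175 → |·| ≈ 175, ∠ ≈ 89.67°
pole (1 + j175·0.25) = 1 + j43.75 → |·| ≈ 43.761, ∠ ≈ 88.69°
pole (1 + j175·0.1) = 1 + j17.5 → |·| ≈ 17.529, ∠ ≈ 86.73°
|T| = 1e+04 · 2.0156 · 1.3288 / (175 · 43.761 · 17.529) ≈ 0.19952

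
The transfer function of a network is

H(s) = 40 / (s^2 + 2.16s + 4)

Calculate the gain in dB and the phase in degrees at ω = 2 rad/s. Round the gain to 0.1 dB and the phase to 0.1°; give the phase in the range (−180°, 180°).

19.3 dB, -90.0°

At s = jω = j2:
quadratic: (j2)² + 2.16·j2 + 4 = 0 + j4.32 → |·| ≈ 4.32, ∠ ≈ 90.00°
|H| = 40 / 4.32 ≈ 9.2593
Gain = 20 log₁₀(9.2593) ≈ 19.33 dB
∠H = 0.00° − 90.00° = -90.00°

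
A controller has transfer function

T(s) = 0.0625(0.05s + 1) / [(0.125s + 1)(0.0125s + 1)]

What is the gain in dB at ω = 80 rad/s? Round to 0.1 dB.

At ω = 80 rad/s:
zero (1 + j80·0.05) = 1 + j4 → |·| ≈ 4.1231, ∠ ≈ 75.96°
pole (1 + j80·0.125) = 1 + j10 → |·| ≈ 10.05, ∠ ≈ 84.29°
pole (1 + j80·0.0125) = 1 + j1 → |·| ≈ 1.4142, ∠ ≈ 45.00°
|T| = 0.0625 · 4.1231 / (10.05 · 1.4142) ≈ 0.018131
Gain = 20 log₁₀(0.018131) ≈ -34.83 dB

-34.8 dB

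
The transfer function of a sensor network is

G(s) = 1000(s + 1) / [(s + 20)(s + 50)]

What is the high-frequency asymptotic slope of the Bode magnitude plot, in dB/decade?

-20 dB/decade

Each pole contributes −20 dB/decade at high frequency; each zero contributes +20 dB/decade.
Net: 1 zero(s) − 2 pole(s) → -20 dB/decade.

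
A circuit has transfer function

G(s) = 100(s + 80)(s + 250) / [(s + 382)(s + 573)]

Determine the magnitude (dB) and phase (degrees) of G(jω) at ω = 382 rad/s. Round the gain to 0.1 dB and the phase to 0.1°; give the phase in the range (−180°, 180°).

33.6 dB, 56.3°

At s = jω = j382:
zero (s+80): 80 + j382 → |·| = √(80²+382²) = √152324 ≈ 390.29, ∠ = arctan(382/80) ≈ 78.17°
zero (s+250): 250 + j382 → |·| = √(250²+382²) = √208424 ≈ 456.53, ∠ = arctan(382/250) ≈ 56.80°
pole (s+382): 382 + j382 → |·| = √(382²+382²) = √291848 ≈ 540.23, ∠ = arctan(382/382) ≈ 45.00°
pole (s+573): 573 + j382 → |·| = √(573²+382²) = √474253 ≈ 688.66, ∠ = arctan(382/573) ≈ 33.69°
|G| = 100 · 1.7818e+05 / 3.7203e+05 ≈ 47.894
Gain = 20 log₁₀(47.894) ≈ 33.61 dB
∠G = 134.97° − 78.69° = 56.28°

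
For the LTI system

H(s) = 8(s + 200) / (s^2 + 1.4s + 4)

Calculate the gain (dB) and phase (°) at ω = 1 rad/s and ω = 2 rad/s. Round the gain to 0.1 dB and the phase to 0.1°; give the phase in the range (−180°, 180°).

At s = jω = j1:
zero (s+200): 200 + j1 → |·| = √(200²+1²) = √40001 ≈ 200, ∠ = arctan(1/200) ≈ 0.29°
quadratic: (j1)² + 1.4·j1 + 4 = 3 + j1.4 → |·| ≈ 3.3106, ∠ ≈ 25.02°
|H| = 8 · 200 / 3.3106 ≈ 483.3
Gain = 20 log₁₀(483.3) ≈ 53.68 dB
∠H = 0.29° − 25.02° = -24.73°

At s = jω = j2:
zero (s+200): 200 + j2 → |·| = √(200²+2²) = √40004 ≈ 200.01, ∠ = arctan(2/200) ≈ 0.57°
quadratic: (j2)² + 1.4·j2 + 4 = 0 + j2.8 → |·| ≈ 2.8, ∠ ≈ 90.00°
|H| = 8 · 200.01 / 2.8 ≈ 571.46
Gain = 20 log₁₀(571.46) ≈ 55.14 dB
∠H = 0.57° − 90.00° = -89.43°

ω = 1: 53.7 dB, -24.7°; ω = 2: 55.1 dB, -89.4°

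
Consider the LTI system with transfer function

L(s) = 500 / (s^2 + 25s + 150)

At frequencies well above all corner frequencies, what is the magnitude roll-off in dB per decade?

-40 dB/decade

Each pole contributes −20 dB/decade at high frequency; each zero contributes +20 dB/decade.
Net: 0 zero(s) − 2 pole(s) → -40 dB/decade.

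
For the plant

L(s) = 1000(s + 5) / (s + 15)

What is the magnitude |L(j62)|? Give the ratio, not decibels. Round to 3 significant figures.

At s = jω = j62:
zero (s+5): 5 + j62 → |·| = √(5²+62²) = √3869 ≈ 62.201, ∠ = arctan(62/5) ≈ 85.39°
pole (s+15): 15 + j62 → |·| = √(15²+62²) = √4069 ≈ 63.789, ∠ = arctan(62/15) ≈ 76.40°
|L| = 1000 · 62.201 / 63.789 ≈ 975.11

975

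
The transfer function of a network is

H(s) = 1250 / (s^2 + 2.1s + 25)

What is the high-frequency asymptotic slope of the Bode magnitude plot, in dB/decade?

-40 dB/decade

Each pole contributes −20 dB/decade at high frequency; each zero contributes +20 dB/decade.
Net: 0 zero(s) − 2 pole(s) → -40 dB/decade.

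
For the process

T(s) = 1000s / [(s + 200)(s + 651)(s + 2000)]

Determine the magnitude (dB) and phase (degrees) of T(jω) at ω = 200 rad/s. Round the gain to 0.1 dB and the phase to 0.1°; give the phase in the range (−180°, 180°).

At s = jω = j200:
zero at origin: s = j200 → |·| = 200, ∠ = 90.00°
pole (s+200): 200 + j200 → |·| = √(200²+200²) = √80000 ≈ 282.84, ∠ = arctan(200/200) ≈ 45.00°
pole (s+651): 651 + j200 → |·| = √(651²+200²) = √463801 ≈ 681.03, ∠ = arctan(200/651) ≈ 17.08°
pole (s+2000): 2000 + j200 → |·| = √(2000²+200²) = √4040000 ≈ 2010, ∠ = arctan(200/2000) ≈ 5.71°
|T| = 1000 · 200 / 3.8717e+08 ≈ 0.00051657
Gain = 20 log₁₀(0.00051657) ≈ -65.74 dB
∠T = 90.00° − 67.79° = 22.21°

-65.7 dB, 22.2°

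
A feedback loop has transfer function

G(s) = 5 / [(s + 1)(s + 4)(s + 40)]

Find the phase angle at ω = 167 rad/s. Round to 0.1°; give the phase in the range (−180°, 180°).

At s = jω = j167:
pole (s+1): 1 + j167 → |·| = √(1²+167²) = √27890 ≈ 167, ∠ = arctan(167/1) ≈ 89.66°
pole (s+4): 4 + j167 → |·| = √(4²+167²) = √27905 ≈ 167.05, ∠ = arctan(167/4) ≈ 88.63°
pole (s+40): 40 + j167 → |·| = √(40²+167²) = √29489 ≈ 171.72, ∠ = arctan(167/40) ≈ 76.53°
∠G = 0.00° − 254.82° = -254.82° ≡ 105.18° (principal value)

105.2°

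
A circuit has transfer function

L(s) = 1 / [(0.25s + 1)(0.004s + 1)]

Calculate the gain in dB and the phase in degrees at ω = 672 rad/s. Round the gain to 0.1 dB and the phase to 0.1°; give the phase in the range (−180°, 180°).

-53.7 dB, -159.3°

At ω = 672 rad/s:
pole (1 + j672·0.25) = 1 + j168 → |·| ≈ 168, ∠ ≈ 89.66°
pole (1 + j672·0.004) = 1 + j2.688 → |·| ≈ 2.868, ∠ ≈ 69.59°
|L| = 1 · 1 / (168 · 2.868) ≈ 0.0020754
Gain = 20 log₁₀(0.0020754) ≈ -53.66 dB
∠L = (0°) − (89.66° + 69.59°) = -159.25°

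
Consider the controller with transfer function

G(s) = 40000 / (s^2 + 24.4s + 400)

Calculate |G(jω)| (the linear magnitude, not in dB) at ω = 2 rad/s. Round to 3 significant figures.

At s = jω = j2:
quadratic: (j2)² + 24.4·j2 + 400 = 396 + j48.8 → |·| ≈ 399, ∠ ≈ 7.03°
|G| = 40000 / 399 ≈ 100.25

100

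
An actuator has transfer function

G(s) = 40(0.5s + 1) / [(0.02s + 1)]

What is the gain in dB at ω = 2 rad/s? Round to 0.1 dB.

At ω = 2 rad/s:
zero (1 + j2·0.5) = 1 + j1 → |·| ≈ 1.4142, ∠ ≈ 45.00°
pole (1 + j2·0.02) = 1 + j0.04 → |·| ≈ 1.0008, ∠ ≈ 2.29°
|G| = 40 · 1.4142 / (1.0008) ≈ 56.523
Gain = 20 log₁₀(56.523) ≈ 35.04 dB

35.0 dB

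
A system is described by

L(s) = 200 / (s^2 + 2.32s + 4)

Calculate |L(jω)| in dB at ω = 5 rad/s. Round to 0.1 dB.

18.4 dB

At s = jω = j5:
quadratic: (j5)² + 2.32·j5 + 4 = -21 + j11.6 → |·| ≈ 23.991, ∠ ≈ 151.08°
|L| = 200 / 23.991 ≈ 8.3365
Gain = 20 log₁₀(8.3365) ≈ 18.42 dB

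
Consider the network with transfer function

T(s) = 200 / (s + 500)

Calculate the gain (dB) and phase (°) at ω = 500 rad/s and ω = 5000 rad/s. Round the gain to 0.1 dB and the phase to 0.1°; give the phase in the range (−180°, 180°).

At s = jω = j500:
pole (s+500): 500 + j500 → |·| = √(500²+500²) = √500000 ≈ 707.11, ∠ = arctan(500/500) ≈ 45.00°
|T| = 200 / 707.11 ≈ 0.28284
Gain = 20 log₁₀(0.28284) ≈ -10.97 dB
∠T = 0.00° − 45.00° = -45.00°

At s = jω = j5000:
pole (s+500): 500 + j5000 → |·| = √(500²+5000²) = √25250000 ≈ 5024.9, ∠ = arctan(5000/500) ≈ 84.29°
|T| = 200 / 5024.9 ≈ 0.039802
Gain = 20 log₁₀(0.039802) ≈ -28.00 dB
∠T = 0.00° − 84.29° = -84.29°

ω = 500: -11.0 dB, -45.0°; ω = 5000: -28.0 dB, -84.3°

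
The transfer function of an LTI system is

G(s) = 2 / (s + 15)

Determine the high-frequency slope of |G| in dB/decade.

Each pole contributes −20 dB/decade at high frequency; each zero contributes +20 dB/decade.
Net: 0 zero(s) − 1 pole(s) → -20 dB/decade.

-20 dB/decade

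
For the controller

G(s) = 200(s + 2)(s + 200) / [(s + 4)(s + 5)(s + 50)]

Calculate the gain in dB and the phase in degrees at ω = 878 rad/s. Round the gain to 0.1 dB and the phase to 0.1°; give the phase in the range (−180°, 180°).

At s = jω = j878:
zero (s+2): 2 + j878 → |·| = √(2²+878²) = √770888 ≈ 878, ∠ = arctan(878/2) ≈ 89.87°
zero (s+200): 200 + j878 → |·| = √(200²+878²) = √810884 ≈ 900.49, ∠ = arctan(878/200) ≈ 77.17°
pole (s+4): 4 + j878 → |·| = √(4²+878²) = √770900 ≈ 878.01, ∠ = arctan(878/4) ≈ 89.74°
pole (s+5): 5 + j878 → |·| = √(5²+878²) = √770909 ≈ 878.01, ∠ = arctan(878/5) ≈ 89.67°
pole (s+50): 50 + j878 → |·| = √(50²+878²) = √773384 ≈ 879.42, ∠ = arctan(878/50) ≈ 86.74°
|G| = 200 · 7.9063e+05 / 6.7795e+08 ≈ 0.23324
Gain = 20 log₁₀(0.23324) ≈ -12.64 dB
∠G = 167.04° − 266.15° = -99.11°

-12.6 dB, -99.1°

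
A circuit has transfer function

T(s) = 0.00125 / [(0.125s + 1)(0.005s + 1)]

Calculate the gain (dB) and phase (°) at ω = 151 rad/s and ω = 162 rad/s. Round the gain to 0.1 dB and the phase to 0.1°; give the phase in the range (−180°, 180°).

ω = 151: -85.6 dB, -124.0°; ω = 162: -86.4 dB, -126.2°

At ω = 151 rad/s:
pole (1 + j151·0.125) = 1 + j18.875 → |·| ≈ 18.901, ∠ ≈ 86.97°
pole (1 + j151·0.005) = 1 + j0.755 → |·| ≈ 1.253, ∠ ≈ 37.05°
|T| = 0.00125 · 1 / (18.901 · 1.253) ≈ 5.2781e-05
Gain = 20 log₁₀(5.2781e-05) ≈ -85.55 dB
∠T = (0°) − (86.97° + 37.05°) = -124.02°

At ω = 162 rad/s:
pole (1 + j162·0.125) = 1 + j20.25 → |·| ≈ 20.275, ∠ ≈ 87.17°
pole (1 + j162·0.005) = 1 + j0.81 → |·| ≈ 1.2869, ∠ ≈ 39.01°
|T| = 0.00125 · 1 / (20.275 · 1.2869) ≈ 4.7908e-05
Gain = 20 log₁₀(4.7908e-05) ≈ -86.39 dB
∠T = (0°) − (87.17° + 39.01°) = -126.18°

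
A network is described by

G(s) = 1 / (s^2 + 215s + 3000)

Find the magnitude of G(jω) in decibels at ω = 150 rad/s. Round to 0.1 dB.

-91.5 dB

Substitute s = j150:
Numerator: 1 = 1 + j0
Denominator: (j150)^2 + 215(j150) + 3000 = -19500 + j32250
|N| = √(1² + 0²) ≈ 1, ∠N ≈ 0.00°
|D| = √(19500² + 32250²) ≈ 37687, ∠D ≈ 121.16°
|G| = 1 / 37687 ≈ 2.6534e-05
Gain = 20 log₁₀(2.6534e-05) ≈ -91.52 dB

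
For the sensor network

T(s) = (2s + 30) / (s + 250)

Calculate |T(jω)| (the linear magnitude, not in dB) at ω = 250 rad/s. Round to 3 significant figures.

Substitute s = j250:
Numerator: 2(j250) + 30 = 30 + j500
Denominator: (j250) + 250 = 250 + j250
|N| = √(30² + 500²) ≈ 500.9, ∠N ≈ 86.57°
|D| = √(250² + 250²) ≈ 353.55, ∠D ≈ 45.00°
|T| = 500.9 / 353.55 ≈ 1.4168

1.42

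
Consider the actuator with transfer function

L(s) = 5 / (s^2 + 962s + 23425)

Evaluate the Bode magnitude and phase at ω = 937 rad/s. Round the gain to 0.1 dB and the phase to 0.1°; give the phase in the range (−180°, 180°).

Substitute s = j937:
Numerator: 5 = 5 + j0
Denominator: (j937)^2 + 962(j937) + 23425 = -854544 + j901394
|N| = √(5² + 0²) ≈ 5, ∠N ≈ 0.00°
|D| = √(854544² + 901394²) ≈ 1.2421e+06, ∠D ≈ 133.47°
|L| = 5 / 1.2421e+06 ≈ 4.0254e-06
Gain = 20 log₁₀(4.0254e-06) ≈ -107.90 dB
∠L = 0.00° − 133.47° = -133.47°

-107.9 dB, -133.5°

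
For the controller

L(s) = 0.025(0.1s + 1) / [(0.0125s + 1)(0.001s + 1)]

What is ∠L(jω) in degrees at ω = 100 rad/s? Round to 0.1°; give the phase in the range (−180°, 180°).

27.2°

At ω = 100 rad/s:
zero (1 + j100·0.1) = 1 + j10 → |·| ≈ 10.05, ∠ ≈ 84.29°
pole (1 + j100·0.0125) = 1 + j1.25 → |·| ≈ 1.6008, ∠ ≈ 51.34°
pole (1 + j100·0.001) = 1 + j0.1 → |·| ≈ 1.005, ∠ ≈ 5.71°
∠L = (84.29°) − (51.34° + 5.71°) = 27.24°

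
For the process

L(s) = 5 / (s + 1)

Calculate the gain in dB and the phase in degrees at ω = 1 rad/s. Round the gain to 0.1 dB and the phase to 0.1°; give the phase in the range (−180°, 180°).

11.0 dB, -45.0°

Substitute s = j1:
Numerator: 5 = 5 + j0
Denominator: (j1) + 1 = 1 + j1
|N| = √(5² + 0²) ≈ 5, ∠N ≈ 0.00°
|D| = √(1² + 1²) ≈ 1.4142, ∠D ≈ 45.00°
|L| = 5 / 1.4142 ≈ 3.5356
Gain = 20 log₁₀(3.5356) ≈ 10.97 dB
∠L = 0.00° − 45.00° = -45.00°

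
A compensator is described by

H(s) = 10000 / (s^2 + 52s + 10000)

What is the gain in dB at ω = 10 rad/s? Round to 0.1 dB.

At s = jω = j10:
quadratic: (j10)² + 52·j10 + 10000 = 9900 + j520 → |·| ≈ 9913.6, ∠ ≈ 3.01°
|H| = 10000 / 9913.6 ≈ 1.0087
Gain = 20 log₁₀(1.0087) ≈ 0.08 dB

0.1 dB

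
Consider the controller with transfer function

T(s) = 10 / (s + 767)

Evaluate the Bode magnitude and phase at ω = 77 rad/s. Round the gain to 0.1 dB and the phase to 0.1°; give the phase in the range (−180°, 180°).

-37.7 dB, -5.7°

Substitute s = j77:
Numerator: 10 = 10 + j0
Denominator: (j77) + 767 = 767 + j77
|N| = √(10² + 0²) ≈ 10, ∠N ≈ 0.00°
|D| = √(767² + 77²) ≈ 770.86, ∠D ≈ 5.73°
|T| = 10 / 770.86 ≈ 0.012973
Gain = 20 log₁₀(0.012973) ≈ -37.74 dB
∠T = 0.00° − 5.73° = -5.73°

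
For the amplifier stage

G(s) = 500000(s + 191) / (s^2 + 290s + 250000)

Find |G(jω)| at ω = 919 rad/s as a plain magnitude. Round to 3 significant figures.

720

At s = jω = j919:
zero (s+191): 191 + j919 → |·| = √(191²+919²) = √881042 ≈ 938.64, ∠ = arctan(919/191) ≈ 78.26°
quadratic: (j919)² + 290·j919 + 250000 = -594561 + j266510 → |·| ≈ 6.5156e+05, ∠ ≈ 155.86°
|G| = 500000 · 938.64 / 6.5156e+05 ≈ 720.3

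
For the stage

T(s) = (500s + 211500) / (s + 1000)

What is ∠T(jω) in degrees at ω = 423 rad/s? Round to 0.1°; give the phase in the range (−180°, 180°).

Substitute s = j423:
Numerator: 500(j423) + 211500 = 211500 + j211500
Denominator: (j423) + 1000 = 1000 + j423
|N| = √(211500² + 211500²) ≈ 2.9911e+05, ∠N ≈ 45.00°
|D| = √(1000² + 423²) ≈ 1085.8, ∠D ≈ 22.93°
∠T = 45.00° − 22.93° = 22.07°

22.1°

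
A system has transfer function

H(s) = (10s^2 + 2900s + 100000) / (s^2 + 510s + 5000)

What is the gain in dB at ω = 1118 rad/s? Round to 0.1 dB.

Substitute s = j1118:
Numerator: 10(j1118)^2 + 2900(j1118) + 100000 = -12399240 + j3242200
Denominator: (j1118)^2 + 510(j1118) + 5000 = -1244924 + j570180
|N| = √(12399240² + 3242200²) ≈ 1.2816e+07, ∠N ≈ 165.35°
|D| = √(1244924² + 570180²) ≈ 1.3693e+06, ∠D ≈ 155.39°
|H| = 1.2816e+07 / 1.3693e+06 ≈ 9.3595
Gain = 20 log₁₀(9.3595) ≈ 19.43 dB

19.4 dB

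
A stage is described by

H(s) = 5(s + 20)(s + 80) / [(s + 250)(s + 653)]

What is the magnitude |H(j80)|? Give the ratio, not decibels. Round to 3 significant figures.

0.270

At s = jω = j80:
zero (s+20): 20 + j80 → |·| = √(20²+80²) = √6800 ≈ 82.462, ∠ = arctan(80/20) ≈ 75.96°
zero (s+80): 80 + j80 → |·| = √(80²+80²) = √12800 ≈ 113.14, ∠ = arctan(80/80) ≈ 45.00°
pole (s+250): 250 + j80 → |·| = √(250²+80²) = √68900 ≈ 262.49, ∠ = arctan(80/250) ≈ 17.74°
pole (s+653): 653 + j80 → |·| = √(653²+80²) = √432809 ≈ 657.88, ∠ = arctan(80/653) ≈ 6.98°
|H| = 5 · 9329.8 / 1.7269e+05 ≈ 0.27013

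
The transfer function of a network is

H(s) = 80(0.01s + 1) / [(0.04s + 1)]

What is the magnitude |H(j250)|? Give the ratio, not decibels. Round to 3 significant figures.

21.4

At ω = 250 rad/s:
zero (1 + j250·0.01) = 1 + j2.5 → |·| ≈ 2.6926, ∠ ≈ 68.20°
pole (1 + j250·0.04) = 1 + j10 → |·| ≈ 10.05, ∠ ≈ 84.29°
|H| = 80 · 2.6926 / (10.05) ≈ 21.434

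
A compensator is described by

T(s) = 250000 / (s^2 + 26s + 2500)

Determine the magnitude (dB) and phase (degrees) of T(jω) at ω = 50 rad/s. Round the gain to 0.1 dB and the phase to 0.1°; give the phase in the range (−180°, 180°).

At s = jω = j50:
quadratic: (j50)² + 26·j50 + 2500 = 0 + j1300 → |·| ≈ 1300, ∠ ≈ 90.00°
|T| = 250000 / 1300 ≈ 192.31
Gain = 20 log₁₀(192.31) ≈ 45.68 dB
∠T = 0.00° − 90.00° = -90.00°

45.7 dB, -90.0°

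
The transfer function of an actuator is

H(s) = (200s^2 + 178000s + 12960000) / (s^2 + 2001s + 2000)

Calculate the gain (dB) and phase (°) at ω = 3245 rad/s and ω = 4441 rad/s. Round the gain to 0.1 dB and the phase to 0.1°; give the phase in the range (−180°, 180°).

ω = 3245: 44.9 dB, 16.2°; ω = 4441: 45.4 dB, 12.9°

Substitute s = j3245:
Numerator: 200(j3245)^2 + 178000(j3245) + 12960000 = -2093045000 + j577610000
Denominator: (j3245)^2 + 2001(j3245) + 2000 = -10528025 + j6493245
|N| = √(2093045000² + 577610000²) ≈ 2.1713e+09, ∠N ≈ 164.57°
|D| = √(10528025² + 6493245²) ≈ 1.2369e+07, ∠D ≈ 148.34°
|H| = 2.1713e+09 / 1.2369e+07 ≈ 175.54
Gain = 20 log₁₀(175.54) ≈ 44.89 dB
∠H = 164.57° − 148.34° = 16.23°

Substitute s = j4441:
Numerator: 200(j4441)^2 + 178000(j4441) + 12960000 = -3931536200 + j790498000
Denominator: (j4441)^2 + 2001(j4441) + 2000 = -19720481 + j8886441
|N| = √(3931536200² + 790498000²) ≈ 4.0102e+09, ∠N ≈ 168.63°
|D| = √(19720481² + 8886441²) ≈ 2.163e+07, ∠D ≈ 155.74°
|H| = 4.0102e+09 / 2.163e+07 ≈ 185.4
Gain = 20 log₁₀(185.4) ≈ 45.36 dB
∠H = 168.63° − 155.74° = 12.89°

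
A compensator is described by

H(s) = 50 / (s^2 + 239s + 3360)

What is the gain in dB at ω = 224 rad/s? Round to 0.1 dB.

Substitute s = j224:
Numerator: 50 = 50 + j0
Denominator: (j224)^2 + 239(j224) + 3360 = -46816 + j53536
|N| = √(50² + 0²) ≈ 50, ∠N ≈ 0.00°
|D| = √(46816² + 53536²) ≈ 71119, ∠D ≈ 131.17°
|H| = 50 / 71119 ≈ 0.00070305
Gain = 20 log₁₀(0.00070305) ≈ -63.06 dB

-63.1 dB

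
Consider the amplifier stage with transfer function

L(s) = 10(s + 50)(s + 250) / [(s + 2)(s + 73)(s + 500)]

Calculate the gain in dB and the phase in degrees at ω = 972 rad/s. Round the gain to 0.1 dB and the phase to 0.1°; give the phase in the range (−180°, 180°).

-40.5 dB, -75.7°

At s = jω = j972:
zero (s+50): 50 + j972 → |·| = √(50²+972²) = √947284 ≈ 973.29, ∠ = arctan(972/50) ≈ 87.06°
zero (s+250): 250 + j972 → |·| = √(250²+972²) = √1007284 ≈ 1003.6, ∠ = arctan(972/250) ≈ 75.58°
pole (s+2): 2 + j972 → |·| = √(2²+972²) = √944788 ≈ 972, ∠ = arctan(972/2) ≈ 89.88°
pole (s+73): 73 + j972 → |·| = √(73²+972²) = √950113 ≈ 974.74, ∠ = arctan(972/73) ≈ 85.70°
pole (s+500): 500 + j972 → |·| = √(500²+972²) = √1194784 ≈ 1093.1, ∠ = arctan(972/500) ≈ 62.78°
|L| = 10 · 9.7679e+05 / 1.0357e+09 ≈ 0.0094312
Gain = 20 log₁₀(0.0094312) ≈ -40.51 dB
∠L = 162.64° − 238.36° = -75.72°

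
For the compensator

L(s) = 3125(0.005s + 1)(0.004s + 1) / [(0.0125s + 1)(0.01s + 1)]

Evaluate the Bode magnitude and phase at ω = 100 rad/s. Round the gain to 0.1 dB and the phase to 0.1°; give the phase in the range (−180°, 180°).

At ω = 100 rad/s:
zero (1 + j100·0.005) = 1 + j0.5 → |·| ≈ 1.118, ∠ ≈ 26.57°
zero (1 + j100·0.004) = 1 + j0.4 → |·| ≈ 1.077, ∠ ≈ 21.80°
pole (1 + j100·0.0125) = 1 + j1.25 → |·| ≈ 1.6008, ∠ ≈ 51.34°
pole (1 + j100·0.01) = 1 + j1 → |·| ≈ 1.4142, ∠ ≈ 45.00°
|L| = 3125 · 1.118 · 1.077 / (1.6008 · 1.4142) ≈ 1662.1
Gain = 20 log₁₀(1662.1) ≈ 64.41 dB
∠L = (26.57° + 21.80°) − (51.34° + 45.00°) = -47.97°

64.4 dB, -48.0°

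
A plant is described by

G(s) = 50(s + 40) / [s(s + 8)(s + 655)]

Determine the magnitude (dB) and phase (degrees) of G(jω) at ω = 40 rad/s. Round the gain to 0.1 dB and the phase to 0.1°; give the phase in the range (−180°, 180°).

-51.6 dB, -127.2°

At s = jω = j40:
zero (s+40): 40 + j40 → |·| = √(40²+40²) = √3200 ≈ 56.569, ∠ = arctan(40/40) ≈ 45.00°
pole (s+8): 8 + j40 → |·| = √(8²+40²) = √1664 ≈ 40.792, ∠ = arctan(40/8) ≈ 78.69°
pole (s+655): 655 + j40 → |·| = √(655²+40²) = √430625 ≈ 656.22, ∠ = arctan(40/655) ≈ 3.49°
pole at origin: |s| = 40, ∠ = 90.00° (in denominator)
|G| = 50 · 56.569 / 1.0707e+06 ≈ 0.0026417
Gain = 20 log₁₀(0.0026417) ≈ -51.56 dB
∠G = 45.00° − 172.18° = -127.18°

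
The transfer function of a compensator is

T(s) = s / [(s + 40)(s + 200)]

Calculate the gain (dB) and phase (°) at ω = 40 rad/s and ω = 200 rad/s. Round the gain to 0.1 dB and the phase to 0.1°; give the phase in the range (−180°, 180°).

ω = 40: -49.2 dB, 33.7°; ω = 200: -49.2 dB, -33.7°

At s = jω = j40:
zero at origin: s = j40 → |·| = 40, ∠ = 90.00°
pole (s+40): 40 + j40 → |·| = √(40²+40²) = √3200 ≈ 56.569, ∠ = arctan(40/40) ≈ 45.00°
pole (s+200): 200 + j40 → |·| = √(200²+40²) = √41600 ≈ 203.96, ∠ = arctan(40/200) ≈ 11.31°
|T| = 1 · 40 / 11538 ≈ 0.0034668
Gain = 20 log₁₀(0.0034668) ≈ -49.20 dB
∠T = 90.00° − 56.31° = 33.69°

At s = jω = j200:
zero at origin: s = j200 → |·| = 200, ∠ = 90.00°
pole (s+40): 40 + j200 → |·| = √(40²+200²) = √41600 ≈ 203.96, ∠ = arctan(200/40) ≈ 78.69°
pole (s+200): 200 + j200 → |·| = √(200²+200²) = √80000 ≈ 282.84, ∠ = arctan(200/200) ≈ 45.00°
|T| = 1 · 200 / 57688 ≈ 0.0034669
Gain = 20 log₁₀(0.0034669) ≈ -49.20 dB
∠T = 90.00° − 123.69° = -33.69°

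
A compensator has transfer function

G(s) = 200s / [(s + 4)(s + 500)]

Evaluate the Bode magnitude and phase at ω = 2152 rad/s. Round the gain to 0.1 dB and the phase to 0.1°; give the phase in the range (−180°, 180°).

-20.9 dB, -76.8°

At s = jω = j2152:
zero at origin: s = j2152 → |·| = 2152, ∠ = 90.00°
pole (s+4): 4 + j2152 → |·| = √(4²+2152²) = √4631120 ≈ 2152, ∠ = arctan(2152/4) ≈ 89.89°
pole (s+500): 500 + j2152 → |·| = √(500²+2152²) = √4881104 ≈ 2209.3, ∠ = arctan(2152/500) ≈ 76.92°
|G| = 200 · 2152 / 4.7544e+06 ≈ 0.090527
Gain = 20 log₁₀(0.090527) ≈ -20.86 dB
∠G = 90.00° − 166.81° = -76.81°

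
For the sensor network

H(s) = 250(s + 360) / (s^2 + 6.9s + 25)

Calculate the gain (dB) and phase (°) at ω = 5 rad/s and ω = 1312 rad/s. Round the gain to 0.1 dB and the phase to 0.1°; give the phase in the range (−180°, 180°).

ω = 5: 68.3 dB, -89.2°; ω = 1312: -14.1 dB, -105.0°

At s = jω = j5:
zero (s+360): 360 + j5 → |·| = √(360²+5²) = √129625 ≈ 360.03, ∠ = arctan(5/360) ≈ 0.80°
quadratic: (j5)² + 6.9·j5 + 25 = 0 + j34.5 → |·| ≈ 34.5, ∠ ≈ 90.00°
|H| = 250 · 360.03 / 34.5 ≈ 2608.9
Gain = 20 log₁₀(2608.9) ≈ 68.33 dB
∠H = 0.80° − 90.00° = -89.20°

At s = jω = j1312:
zero (s+360): 360 + j1312 → |·| = √(360²+1312²) = √1850944 ≈ 1360.5, ∠ = arctan(1312/360) ≈ 74.66°
quadratic: (j1312)² + 6.9·j1312 + 25 = -1721319 + j9052.8 → |·| ≈ 1.7213e+06, ∠ ≈ 179.70°
|H| = 250 · 1360.5 / 1.7213e+06 ≈ 0.1976
Gain = 20 log₁₀(0.1976) ≈ -14.08 dB
∠H = 74.66° − 179.70° = -105.04°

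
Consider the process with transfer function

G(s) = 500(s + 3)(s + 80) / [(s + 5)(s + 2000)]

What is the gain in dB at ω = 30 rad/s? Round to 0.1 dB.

26.5 dB

At s = jω = j30:
zero (s+3): 3 + j30 → |·| = √(3²+30²) = √909 ≈ 30.15, ∠ = arctan(30/3) ≈ 84.29°
zero (s+80): 80 + j30 → |·| = √(80²+30²) = √7300 ≈ 85.44, ∠ = arctan(30/80) ≈ 20.56°
pole (s+5): 5 + j30 → |·| = √(5²+30²) = √925 ≈ 30.414, ∠ = arctan(30/5) ≈ 80.54°
pole (s+2000): 2000 + j30 → |·| = √(2000²+30²) = √4000900 ≈ 2000.2, ∠ = arctan(30/2000) ≈ 0.86°
|G| = 500 · 2576 / 60834 ≈ 21.172
Gain = 20 log₁₀(21.172) ≈ 26.52 dB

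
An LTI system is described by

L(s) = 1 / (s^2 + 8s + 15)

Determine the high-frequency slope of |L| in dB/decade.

-40 dB/decade

Each pole contributes −20 dB/decade at high frequency; each zero contributes +20 dB/decade.
Net: 0 zero(s) − 2 pole(s) → -40 dB/decade.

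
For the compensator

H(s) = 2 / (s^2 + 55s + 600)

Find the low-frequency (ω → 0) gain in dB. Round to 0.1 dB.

-49.5 dB

H(0) = 2 / 600 ≈ 0.0033333
20 log₁₀(0.0033333) ≈ -49.54 dB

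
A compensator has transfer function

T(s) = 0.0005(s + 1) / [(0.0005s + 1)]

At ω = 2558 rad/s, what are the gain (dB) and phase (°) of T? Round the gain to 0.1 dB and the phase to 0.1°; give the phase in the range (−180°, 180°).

At ω = 2558 rad/s:
zero (1 + j2558·1) = 1 + j2558 → |·| ≈ 2558, ∠ ≈ 89.98°
pole (1 + j2558·0.0005) = 1 + j1.279 → |·| ≈ 1.6235, ∠ ≈ 51.98°
|T| = 0.0005 · 2558 / (1.6235) ≈ 0.7878
Gain = 20 log₁₀(0.7878) ≈ -2.07 dB
∠T = (89.98°) − (51.98°) = 38.00°

-2.1 dB, 38.0°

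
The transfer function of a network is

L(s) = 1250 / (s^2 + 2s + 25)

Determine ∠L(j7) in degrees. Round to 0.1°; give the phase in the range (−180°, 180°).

-149.7°

At s = jω = j7:
quadratic: (j7)² + 2·j7 + 25 = -24 + j14 → |·| ≈ 27.785, ∠ ≈ 149.74°
∠L = 0.00° − 149.74° = -149.74°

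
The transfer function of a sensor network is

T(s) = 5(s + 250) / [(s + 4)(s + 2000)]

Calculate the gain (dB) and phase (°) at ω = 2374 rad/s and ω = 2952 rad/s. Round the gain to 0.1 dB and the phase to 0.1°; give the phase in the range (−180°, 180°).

ω = 2374: -55.8 dB, -55.8°; ω = 2952: -57.0 dB, -60.6°

At s = jω = j2374:
zero (s+250): 250 + j2374 → |·| = √(250²+2374²) = √5698376 ≈ 2387.1, ∠ = arctan(2374/250) ≈ 83.99°
pole (s+4): 4 + j2374 → |·| = √(4²+2374²) = √5635892 ≈ 2374, ∠ = arctan(2374/4) ≈ 89.90°
pole (s+2000): 2000 + j2374 → |·| = √(2000²+2374²) = √9635876 ≈ 3104.2, ∠ = arctan(2374/2000) ≈ 49.89°
|T| = 5 · 2387.1 / 7.3694e+06 ≈ 0.0016196
Gain = 20 log₁₀(0.0016196) ≈ -55.81 dB
∠T = 83.99° − 139.79° = -55.80°

At s = jω = j2952:
zero (s+250): 250 + j2952 → |·| = √(250²+2952²) = √8776804 ≈ 2962.6, ∠ = arctan(2952/250) ≈ 85.16°
pole (s+4): 4 + j2952 → |·| = √(4²+2952²) = √8714320 ≈ 2952, ∠ = arctan(2952/4) ≈ 89.92°
pole (s+2000): 2000 + j2952 → |·| = √(2000²+2952²) = √12714304 ≈ 3565.7, ∠ = arctan(2952/2000) ≈ 55.88°
|T| = 5 · 2962.6 / 1.0526e+07 ≈ 0.0014073
Gain = 20 log₁₀(0.0014073) ≈ -57.03 dB
∠T = 85.16° − 145.80° = -60.64°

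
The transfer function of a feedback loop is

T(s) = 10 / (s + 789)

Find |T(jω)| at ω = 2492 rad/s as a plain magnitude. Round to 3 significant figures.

Substitute s = j2492:
Numerator: 10 = 10 + j0
Denominator: (j2492) + 789 = 789 + j2492
|N| = √(10² + 0²) ≈ 10, ∠N ≈ 0.00°
|D| = √(789² + 2492²) ≈ 2613.9, ∠D ≈ 72.43°
|T| = 10 / 2613.9 ≈ 0.0038257

0.00383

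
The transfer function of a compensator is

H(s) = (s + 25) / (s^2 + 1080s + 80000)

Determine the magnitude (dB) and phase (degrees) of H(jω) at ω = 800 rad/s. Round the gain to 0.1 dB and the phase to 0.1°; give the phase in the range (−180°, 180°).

-62.2 dB, -34.7°

Substitute s = j800:
Numerator: (j800) + 25 = 25 + j800
Denominator: (j800)^2 + 1080(j800) + 80000 = -560000 + j864000
|N| = √(25² + 800²) ≈ 800.39, ∠N ≈ 88.21°
|D| = √(560000² + 864000²) ≈ 1.0296e+06, ∠D ≈ 122.95°
|H| = 800.39 / 1.0296e+06 ≈ 0.00077738
Gain = 20 log₁₀(0.00077738) ≈ -62.19 dB
∠H = 88.21° − 122.95° = -34.74°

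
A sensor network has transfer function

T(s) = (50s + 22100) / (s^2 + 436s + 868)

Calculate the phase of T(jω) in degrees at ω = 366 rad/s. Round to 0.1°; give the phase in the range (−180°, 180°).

-90.2°

Substitute s = j366:
Numerator: 50(j366) + 22100 = 22100 + j18300
Denominator: (j366)^2 + 436(j366) + 868 = -133088 + j159576
|N| = √(22100² + 18300²) ≈ 28693, ∠N ≈ 39.63°
|D| = √(133088² + 159576²) ≈ 2.0779e+05, ∠D ≈ 129.83°
∠T = 39.63° − 129.83° = -90.20°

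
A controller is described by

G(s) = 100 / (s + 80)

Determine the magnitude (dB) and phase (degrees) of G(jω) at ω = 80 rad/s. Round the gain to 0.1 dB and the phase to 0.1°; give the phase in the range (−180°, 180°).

Substitute s = j80:
Numerator: 100 = 100 + j0
Denominator: (j80) + 80 = 80 + j80
|N| = √(100² + 0²) ≈ 100, ∠N ≈ 0.00°
|D| = √(80² + 80²) ≈ 113.14, ∠D ≈ 45.00°
|G| = 100 / 113.14 ≈ 0.88386
Gain = 20 log₁₀(0.88386) ≈ -1.07 dB
∠G = 0.00° − 45.00° = -45.00°

-1.1 dB, -45.0°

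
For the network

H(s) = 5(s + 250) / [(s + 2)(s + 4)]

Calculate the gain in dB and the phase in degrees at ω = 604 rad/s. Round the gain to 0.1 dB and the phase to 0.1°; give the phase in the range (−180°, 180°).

-41.0 dB, -111.9°

At s = jω = j604:
zero (s+250): 250 + j604 → |·| = √(250²+604²) = √427316 ≈ 653.69, ∠ = arctan(604/250) ≈ 67.51°
pole (s+2): 2 + j604 → |·| = √(2²+604²) = √364820 ≈ 604, ∠ = arctan(604/2) ≈ 89.81°
pole (s+4): 4 + j604 → |·| = √(4²+604²) = √364832 ≈ 604.01, ∠ = arctan(604/4) ≈ 89.62°
|H| = 5 · 653.69 / 3.6482e+05 ≈ 0.0089591
Gain = 20 log₁₀(0.0089591) ≈ -40.95 dB
∠H = 67.51° − 179.43° = -111.92°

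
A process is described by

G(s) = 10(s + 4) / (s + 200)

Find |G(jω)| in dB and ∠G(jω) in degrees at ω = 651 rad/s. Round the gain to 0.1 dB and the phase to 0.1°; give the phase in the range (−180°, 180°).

At s = jω = j651:
zero (s+4): 4 + j651 → |·| = √(4²+651²) = √423817 ≈ 651.01, ∠ = arctan(651/4) ≈ 89.65°
pole (s+200): 200 + j651 → |·| = √(200²+651²) = √463801 ≈ 681.03, ∠ = arctan(651/200) ≈ 72.92°
|G| = 10 · 651.01 / 681.03 ≈ 9.5592
Gain = 20 log₁₀(9.5592) ≈ 19.61 dB
∠G = 89.65° − 72.92° = 16.73°

19.6 dB, 16.7°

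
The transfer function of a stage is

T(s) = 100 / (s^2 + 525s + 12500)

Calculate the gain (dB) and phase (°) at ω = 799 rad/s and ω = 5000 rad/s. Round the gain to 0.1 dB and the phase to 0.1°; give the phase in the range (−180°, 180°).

Substitute s = j799:
Numerator: 100 = 100 + j0
Denominator: (j799)^2 + 525(j799) + 12500 = -625901 + j419475
|N| = √(100² + 0²) ≈ 100, ∠N ≈ 0.00°
|D| = √(625901² + 419475²) ≈ 7.5347e+05, ∠D ≈ 146.17°
|T| = 100 / 7.5347e+05 ≈ 0.00013272
Gain = 20 log₁₀(0.00013272) ≈ -77.54 dB
∠T = 0.00° − 146.17° = -146.17°

Substitute s = j5000:
Numerator: 100 = 100 + j0
Denominator: (j5000)^2 + 525(j5000) + 12500 = -24987500 + j2625000
|N| = √(100² + 0²) ≈ 100, ∠N ≈ 0.00°
|D| = √(24987500² + 2625000²) ≈ 2.5125e+07, ∠D ≈ 174.00°
|T| = 100 / 2.5125e+07 ≈ 3.9801e-06
Gain = 20 log₁₀(3.9801e-06) ≈ -108.00 dB
∠T = 0.00° − 174.00° = -174.00°

ω = 799: -77.5 dB, -146.2°; ω = 5000: -108.0 dB, -174.0°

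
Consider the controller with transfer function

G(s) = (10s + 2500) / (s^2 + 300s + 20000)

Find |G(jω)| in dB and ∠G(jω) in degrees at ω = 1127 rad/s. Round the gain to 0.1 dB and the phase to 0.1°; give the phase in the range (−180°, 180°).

Substitute s = j1127:
Numerator: 10(j1127) + 2500 = 2500 + j11270
Denominator: (j1127)^2 + 300(j1127) + 20000 = -1250129 + j338100
|N| = √(2500² + 11270²) ≈ 11544, ∠N ≈ 77.49°
|D| = √(1250129² + 338100²) ≈ 1.295e+06, ∠D ≈ 164.87°
|G| = 11544 / 1.295e+06 ≈ 0.0089143
Gain = 20 log₁₀(0.0089143) ≈ -41.00 dB
∠G = 77.49° − 164.87° = -87.38°

-41.0 dB, -87.4°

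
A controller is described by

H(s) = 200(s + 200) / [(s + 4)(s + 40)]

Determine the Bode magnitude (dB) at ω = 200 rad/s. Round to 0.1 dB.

At s = jω = j200:
zero (s+200): 200 + j200 → |·| = √(200²+200²) = √80000 ≈ 282.84, ∠ = arctan(200/200) ≈ 45.00°
pole (s+4): 4 + j200 → |·| = √(4²+200²) = √40016 ≈ 200.04, ∠ = arctan(200/4) ≈ 88.85°
pole (s+40): 40 + j200 → |·| = √(40²+200²) = √41600 ≈ 203.96, ∠ = arctan(200/40) ≈ 78.69°
|H| = 200 · 282.84 / 40800 ≈ 1.3865
Gain = 20 log₁₀(1.3865) ≈ 2.84 dB

2.8 dB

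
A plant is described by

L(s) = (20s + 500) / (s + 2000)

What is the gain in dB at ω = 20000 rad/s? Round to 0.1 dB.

Substitute s = j20000:
Numerator: 20(j20000) + 500 = 500 + j400000
Denominator: (j20000) + 2000 = 2000 + j20000
|N| = √(500² + 400000²) ≈ 4e+05, ∠N ≈ 89.93°
|D| = √(2000² + 20000²) ≈ 20100, ∠D ≈ 84.29°
|L| = 4e+05 / 20100 ≈ 19.9
Gain = 20 log₁₀(19.9) ≈ 25.98 dB

26.0 dB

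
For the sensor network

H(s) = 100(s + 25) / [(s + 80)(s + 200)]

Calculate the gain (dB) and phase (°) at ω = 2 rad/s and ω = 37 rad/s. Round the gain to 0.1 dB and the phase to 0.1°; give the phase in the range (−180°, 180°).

ω = 2: -16.1 dB, 2.6°; ω = 37: -12.1 dB, 20.7°

At s = jω = j2:
zero (s+25): 25 + j2 → |·| = √(25²+2²) = √629 ≈ 25.08, ∠ = arctan(2/25) ≈ 4.57°
pole (s+80): 80 + j2 → |·| = √(80²+2²) = √6404 ≈ 80.025, ∠ = arctan(2/80) ≈ 1.43°
pole (s+200): 200 + j2 → |·| = √(200²+2²) = √40004 ≈ 200.01, ∠ = arctan(2/200) ≈ 0.57°
|H| = 100 · 25.08 / 16006 ≈ 0.15669
Gain = 20 log₁₀(0.15669) ≈ -16.10 dB
∠H = 4.57° − 2.00° = 2.57°

At s = jω = j37:
zero (s+25): 25 + j37 → |·| = √(25²+37²) = √1994 ≈ 44.654, ∠ = arctan(37/25) ≈ 55.95°
pole (s+80): 80 + j37 → |·| = √(80²+37²) = √7769 ≈ 88.142, ∠ = arctan(37/80) ≈ 24.82°
pole (s+200): 200 + j37 → |·| = √(200²+37²) = √41369 ≈ 203.39, ∠ = arctan(37/200) ≈ 10.48°
|H| = 100 · 44.654 / 17927 ≈ 0.24909
Gain = 20 log₁₀(0.24909) ≈ -12.07 dB
∠H = 55.95° − 35.30° = 20.65°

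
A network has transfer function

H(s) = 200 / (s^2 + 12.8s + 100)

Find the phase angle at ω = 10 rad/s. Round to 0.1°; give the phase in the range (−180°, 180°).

-90.0°

At s = jω = j10:
quadratic: (j10)² + 12.8·j10 + 100 = 0 + j128 → |·| ≈ 128, ∠ ≈ 90.00°
∠H = 0.00° − 90.00° = -90.00°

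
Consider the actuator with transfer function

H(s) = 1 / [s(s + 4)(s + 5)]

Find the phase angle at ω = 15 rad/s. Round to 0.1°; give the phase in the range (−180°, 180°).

123.4°

At s = jω = j15:
pole (s+4): 4 + j15 → |·| = √(4²+15²) = √241 ≈ 15.524, ∠ = arctan(15/4) ≈ 75.07°
pole (s+5): 5 + j15 → |·| = √(5²+15²) = √250 ≈ 15.811, ∠ = arctan(15/5) ≈ 71.57°
pole at origin: |s| = 15, ∠ = 90.00° (in denominator)
∠H = 0.00° − 236.64° = -236.64° ≡ 123.36° (principal value)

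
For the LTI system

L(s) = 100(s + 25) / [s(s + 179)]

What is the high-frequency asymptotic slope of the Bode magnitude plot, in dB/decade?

-20 dB/decade

Each pole contributes −20 dB/decade at high frequency; each zero contributes +20 dB/decade.
Net: 1 zero(s) − 2 pole(s) → -20 dB/decade.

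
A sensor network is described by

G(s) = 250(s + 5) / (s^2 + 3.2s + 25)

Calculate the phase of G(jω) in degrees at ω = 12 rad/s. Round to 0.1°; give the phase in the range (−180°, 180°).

-94.7°

At s = jω = j12:
zero (s+5): 5 + j12 → |·| = √(5²+12²) = √169 ≈ 13, ∠ = arctan(12/5) ≈ 67.38°
quadratic: (j12)² + 3.2·j12 + 25 = -119 + j38.4 → |·| ≈ 125.04, ∠ ≈ 162.12°
∠G = 67.38° − 162.12° = -94.74°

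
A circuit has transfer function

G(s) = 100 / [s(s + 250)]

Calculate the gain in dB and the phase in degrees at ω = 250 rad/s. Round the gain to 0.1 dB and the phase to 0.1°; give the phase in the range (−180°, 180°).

-58.9 dB, -135.0°

At s = jω = j250:
pole (s+250): 250 + j250 → |·| = √(250²+250²) = √125000 ≈ 353.55, ∠ = arctan(250/250) ≈ 45.00°
pole at origin: |s| = 250, ∠ = 90.00° (in denominator)
|G| = 100 / 88388 ≈ 0.0011314
Gain = 20 log₁₀(0.0011314) ≈ -58.93 dB
∠G = 0.00° − 135.00° = -135.00°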